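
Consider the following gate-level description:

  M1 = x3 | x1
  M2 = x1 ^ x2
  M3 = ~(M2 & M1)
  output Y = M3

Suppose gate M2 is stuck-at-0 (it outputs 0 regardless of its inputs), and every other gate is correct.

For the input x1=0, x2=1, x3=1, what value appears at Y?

1

Propagate with M2 forced: M1=1, M2=0 [stuck-at-0], M3=1.
So Y = 1. (Without the fault it would be 0.)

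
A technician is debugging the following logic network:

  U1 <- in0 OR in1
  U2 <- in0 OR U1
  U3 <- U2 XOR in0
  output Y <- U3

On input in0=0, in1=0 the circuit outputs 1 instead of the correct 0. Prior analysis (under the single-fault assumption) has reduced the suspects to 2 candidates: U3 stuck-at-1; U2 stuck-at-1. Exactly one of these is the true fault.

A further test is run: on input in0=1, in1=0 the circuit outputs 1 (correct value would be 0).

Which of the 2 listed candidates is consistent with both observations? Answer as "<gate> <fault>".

Evaluate each candidate on input in0=1, in1=0:
  U3 stuck-at-1: U1=1, U2=1, U3=1 [stuck-at-1] → 1 — matches
  U2 stuck-at-1: U1=1, U2=1 [stuck-at-1], U3=0 → 0 — eliminated
Only U3 stuck-at-1 reproduces the observed 1.

U3 stuck-at-1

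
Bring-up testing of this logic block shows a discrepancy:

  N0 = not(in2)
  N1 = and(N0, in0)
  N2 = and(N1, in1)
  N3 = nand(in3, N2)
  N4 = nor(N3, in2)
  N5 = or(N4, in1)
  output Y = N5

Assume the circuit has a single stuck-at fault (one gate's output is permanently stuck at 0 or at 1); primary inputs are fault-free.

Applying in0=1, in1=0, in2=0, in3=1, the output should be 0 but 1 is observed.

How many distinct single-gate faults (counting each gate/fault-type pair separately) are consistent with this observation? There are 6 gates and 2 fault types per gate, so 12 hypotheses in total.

Fault-free: N0=1, N1=1, N2=0, N3=1, N4=0, N5=0 → 0. Observed 1.
  N0 stuck-at-0: output 0 ✗
  N0 stuck-at-1: output 0 ✗
  N1 stuck-at-0: output 0 ✗
  N1 stuck-at-1: output 0 ✗
  N2 stuck-at-0: output 0 ✗
  N2 stuck-at-1: output 1 ✓
  N3 stuck-at-0: output 1 ✓
  N3 stuck-at-1: output 0 ✗
  N4 stuck-at-0: output 0 ✗
  N4 stuck-at-1: output 1 ✓
  N5 stuck-at-0: output 0 ✗
  N5 stuck-at-1: output 1 ✓
Consistent faults: {N2 stuck-at-1, N3 stuck-at-0, N4 stuck-at-1, N5 stuck-at-1} — 4 in all.

4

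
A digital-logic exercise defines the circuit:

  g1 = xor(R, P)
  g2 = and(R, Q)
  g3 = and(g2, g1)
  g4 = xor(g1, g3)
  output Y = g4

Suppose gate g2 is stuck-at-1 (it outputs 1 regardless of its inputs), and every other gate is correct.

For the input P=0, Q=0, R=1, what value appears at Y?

0

Propagate with g2 forced: g1=1, g2=1 [stuck-at-1], g3=1, g4=0.
So Y = 0. (Without the fault it would be 1.)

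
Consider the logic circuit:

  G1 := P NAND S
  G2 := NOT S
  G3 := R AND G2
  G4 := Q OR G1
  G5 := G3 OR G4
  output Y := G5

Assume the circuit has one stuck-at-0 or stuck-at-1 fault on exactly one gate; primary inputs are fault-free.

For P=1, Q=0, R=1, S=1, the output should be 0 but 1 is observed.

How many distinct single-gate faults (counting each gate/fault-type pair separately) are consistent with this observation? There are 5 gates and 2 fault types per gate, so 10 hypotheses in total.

5

Fault-free: G1=0, G2=0, G3=0, G4=0, G5=0 → 0. Observed 1.
  G1 stuck-at-0: output 0 ✗
  G1 stuck-at-1: output 1 ✓
  G2 stuck-at-0: output 0 ✗
  G2 stuck-at-1: output 1 ✓
  G3 stuck-at-0: output 0 ✗
  G3 stuck-at-1: output 1 ✓
  G4 stuck-at-0: output 0 ✗
  G4 stuck-at-1: output 1 ✓
  G5 stuck-at-0: output 0 ✗
  G5 stuck-at-1: output 1 ✓
Consistent faults: {G1 stuck-at-1, G2 stuck-at-1, G3 stuck-at-1, G4 stuck-at-1, G5 stuck-at-1} — 5 in all.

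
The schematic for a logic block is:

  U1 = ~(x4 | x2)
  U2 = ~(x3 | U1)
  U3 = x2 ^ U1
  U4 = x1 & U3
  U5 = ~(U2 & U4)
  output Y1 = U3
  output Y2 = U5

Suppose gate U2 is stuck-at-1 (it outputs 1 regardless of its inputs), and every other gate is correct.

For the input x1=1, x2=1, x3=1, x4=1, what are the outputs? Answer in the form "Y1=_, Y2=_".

Y1=1, Y2=0

Propagate with U2 forced: U1=0, U2=1 [stuck-at-1], U3=1, U4=1, U5=0.
So the outputs are Y1=1, Y2=0. (Without the fault they would be Y1=1, Y2=1.)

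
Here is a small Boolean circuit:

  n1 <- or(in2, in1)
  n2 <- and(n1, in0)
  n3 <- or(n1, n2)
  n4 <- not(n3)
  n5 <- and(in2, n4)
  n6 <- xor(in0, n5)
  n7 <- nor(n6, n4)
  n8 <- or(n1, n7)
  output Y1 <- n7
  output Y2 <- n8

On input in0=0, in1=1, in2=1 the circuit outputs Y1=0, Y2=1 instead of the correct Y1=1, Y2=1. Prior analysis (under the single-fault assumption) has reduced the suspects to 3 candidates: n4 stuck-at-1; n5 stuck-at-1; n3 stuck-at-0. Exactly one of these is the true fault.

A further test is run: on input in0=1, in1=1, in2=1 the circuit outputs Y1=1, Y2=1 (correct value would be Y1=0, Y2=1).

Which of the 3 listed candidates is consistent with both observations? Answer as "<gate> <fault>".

Evaluate each candidate on input in0=1, in1=1, in2=1:
  n4 stuck-at-1: n1=1, n2=1, n3=1, n4=1 [stuck-at-1], n5=1, n6=0, n7=0, n8=1 → Y1=0, Y2=1 — eliminated
  n5 stuck-at-1: n1=1, n2=1, n3=1, n4=0, n5=1 [stuck-at-1], n6=0, n7=1, n8=1 → Y1=1, Y2=1 — matches
  n3 stuck-at-0: n1=1, n2=1, n3=0 [stuck-at-0], n4=1, n5=1, n6=0, n7=0, n8=1 → Y1=0, Y2=1 — eliminated
Only n5 stuck-at-1 reproduces the observed Y1=1, Y2=1.

n5 stuck-at-1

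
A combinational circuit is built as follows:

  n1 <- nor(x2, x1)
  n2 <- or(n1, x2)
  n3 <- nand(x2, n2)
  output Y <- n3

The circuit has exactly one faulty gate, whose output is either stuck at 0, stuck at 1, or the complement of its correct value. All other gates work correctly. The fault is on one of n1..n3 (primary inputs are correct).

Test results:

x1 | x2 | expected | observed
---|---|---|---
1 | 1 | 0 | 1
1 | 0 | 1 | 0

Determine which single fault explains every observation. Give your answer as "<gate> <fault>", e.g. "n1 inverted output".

n3 inverted output

Fault-free values for test 1 (x1=1, x2=1): n1=0, n2=1, n3=0, giving Y=0. Observed 1.
Test 1: faults giving observed 1 are {n2 stuck-at-0, n2 inverted output, n3 stuck-at-1, n3 inverted output}.
Test 2 (x1=1, x2=0): fault-free n1=0, n2=0, n3=1 → 1; observed 0. Eliminates n2 stuck-at-0, n2 inverted output, n3 stuck-at-1.
Only n3 inverted output is consistent with every test.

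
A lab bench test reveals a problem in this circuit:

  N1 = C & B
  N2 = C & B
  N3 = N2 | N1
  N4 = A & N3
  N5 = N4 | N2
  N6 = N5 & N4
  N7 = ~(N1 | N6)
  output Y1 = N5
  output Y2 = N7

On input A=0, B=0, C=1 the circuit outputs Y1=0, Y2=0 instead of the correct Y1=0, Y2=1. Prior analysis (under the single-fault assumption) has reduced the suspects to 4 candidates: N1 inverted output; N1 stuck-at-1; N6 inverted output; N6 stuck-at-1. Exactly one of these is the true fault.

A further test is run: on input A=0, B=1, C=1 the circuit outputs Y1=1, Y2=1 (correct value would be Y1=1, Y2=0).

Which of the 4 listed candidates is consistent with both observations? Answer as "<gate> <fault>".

Evaluate each candidate on input A=0, B=1, C=1:
  N1 inverted output: N1=0 [inverted output], N2=1, N3=1, N4=0, N5=1, N6=0, N7=1 → Y1=1, Y2=1 — matches
  N1 stuck-at-1: N1=1 [stuck-at-1], N2=1, N3=1, N4=0, N5=1, N6=0, N7=0 → Y1=1, Y2=0 — eliminated
  N6 inverted output: N1=1, N2=1, N3=1, N4=0, N5=1, N6=1 [inverted output], N7=0 → Y1=1, Y2=0 — eliminated
  N6 stuck-at-1: N1=1, N2=1, N3=1, N4=0, N5=1, N6=1 [stuck-at-1], N7=0 → Y1=1, Y2=0 — eliminated
Only N1 inverted output reproduces the observed Y1=1, Y2=1.

N1 inverted output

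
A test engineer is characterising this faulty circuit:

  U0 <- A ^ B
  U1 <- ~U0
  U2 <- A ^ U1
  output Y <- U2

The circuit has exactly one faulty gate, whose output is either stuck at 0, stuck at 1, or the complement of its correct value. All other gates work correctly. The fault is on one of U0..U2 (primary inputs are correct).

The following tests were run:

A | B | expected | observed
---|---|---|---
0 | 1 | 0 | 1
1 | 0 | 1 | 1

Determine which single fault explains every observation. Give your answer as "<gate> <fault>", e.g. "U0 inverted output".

U2 stuck-at-1

Fault-free values for test 1 (A=0, B=1): U0=1, U1=0, U2=0, giving Y=0. Observed 1.
Test 1: faults giving observed 1 are {U0 stuck-at-0, U0 inverted output, U1 stuck-at-1, U1 inverted output, U2 stuck-at-1, U2 inverted output}.
Test 2 (A=1, B=0): fault-free U0=1, U1=0, U2=1 → 1; observed 1. Eliminates U0 stuck-at-0, U0 inverted output, U1 stuck-at-1, U1 inverted output, U2 inverted output.
Only U2 stuck-at-1 is consistent with every test.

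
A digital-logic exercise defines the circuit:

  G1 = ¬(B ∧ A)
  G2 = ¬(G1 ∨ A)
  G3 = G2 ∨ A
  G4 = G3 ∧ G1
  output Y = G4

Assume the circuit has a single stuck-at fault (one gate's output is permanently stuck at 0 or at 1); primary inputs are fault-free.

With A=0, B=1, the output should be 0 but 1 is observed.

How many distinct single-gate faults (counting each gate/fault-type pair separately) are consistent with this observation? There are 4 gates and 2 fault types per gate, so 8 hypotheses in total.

3

Fault-free: G1=1, G2=0, G3=0, G4=0 → 0. Observed 1.
  G1 stuck-at-0: output 0 ✗
  G1 stuck-at-1: output 0 ✗
  G2 stuck-at-0: output 0 ✗
  G2 stuck-at-1: output 1 ✓
  G3 stuck-at-0: output 0 ✗
  G3 stuck-at-1: output 1 ✓
  G4 stuck-at-0: output 0 ✗
  G4 stuck-at-1: output 1 ✓
Consistent faults: {G2 stuck-at-1, G3 stuck-at-1, G4 stuck-at-1} — 3 in all.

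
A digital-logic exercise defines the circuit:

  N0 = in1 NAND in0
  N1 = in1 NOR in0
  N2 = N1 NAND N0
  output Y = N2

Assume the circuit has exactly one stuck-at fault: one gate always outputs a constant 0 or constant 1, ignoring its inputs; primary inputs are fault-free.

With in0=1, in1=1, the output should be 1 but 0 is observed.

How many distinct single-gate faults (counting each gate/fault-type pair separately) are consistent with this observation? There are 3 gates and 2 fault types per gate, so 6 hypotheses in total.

1

Fault-free: N0=0, N1=0, N2=1 → 1. Observed 0.
  N0 stuck-at-0: output 1 ✗
  N0 stuck-at-1: output 1 ✗
  N1 stuck-at-0: output 1 ✗
  N1 stuck-at-1: output 1 ✗
  N2 stuck-at-0: output 0 ✓
  N2 stuck-at-1: output 1 ✗
Consistent faults: {N2 stuck-at-0} — 1 in all.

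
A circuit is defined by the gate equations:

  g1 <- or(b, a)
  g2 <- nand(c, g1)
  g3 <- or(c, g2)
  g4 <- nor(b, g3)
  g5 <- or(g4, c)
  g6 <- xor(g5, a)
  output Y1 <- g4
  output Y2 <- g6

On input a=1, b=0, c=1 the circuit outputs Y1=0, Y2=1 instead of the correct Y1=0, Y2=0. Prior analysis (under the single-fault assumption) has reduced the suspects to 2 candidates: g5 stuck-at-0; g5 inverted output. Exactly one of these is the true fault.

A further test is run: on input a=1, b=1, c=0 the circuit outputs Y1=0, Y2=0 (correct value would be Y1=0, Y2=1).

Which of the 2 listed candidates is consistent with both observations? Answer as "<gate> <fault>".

g5 inverted output

Evaluate each candidate on input a=1, b=1, c=0:
  g5 stuck-at-0: g1=1, g2=1, g3=1, g4=0, g5=0 [stuck-at-0], g6=1 → Y1=0, Y2=1 — eliminated
  g5 inverted output: g1=1, g2=1, g3=1, g4=0, g5=1 [inverted output], g6=0 → Y1=0, Y2=0 — matches
Only g5 inverted output reproduces the observed Y1=0, Y2=0.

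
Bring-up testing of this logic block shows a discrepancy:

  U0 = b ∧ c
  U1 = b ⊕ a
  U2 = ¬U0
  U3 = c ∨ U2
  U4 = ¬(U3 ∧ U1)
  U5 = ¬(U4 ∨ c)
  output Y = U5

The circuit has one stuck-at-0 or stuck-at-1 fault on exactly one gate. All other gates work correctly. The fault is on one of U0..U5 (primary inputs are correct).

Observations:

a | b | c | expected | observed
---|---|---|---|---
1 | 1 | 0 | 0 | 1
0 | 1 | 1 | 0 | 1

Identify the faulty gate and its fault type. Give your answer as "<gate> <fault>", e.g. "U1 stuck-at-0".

Fault-free values for test 1 (a=1, b=1, c=0): U0=0, U1=0, U2=1, U3=1, U4=1, U5=0, giving Y=0. Observed 1.
Test 1: faults giving observed 1 are {U1 stuck-at-1, U4 stuck-at-0, U5 stuck-at-1}.
Test 2 (a=0, b=1, c=1): fault-free U0=1, U1=1, U2=0, U3=1, U4=0, U5=0 → 0; observed 1. Eliminates U1 stuck-at-1, U4 stuck-at-0.
Only U5 stuck-at-1 is consistent with every test.

U5 stuck-at-1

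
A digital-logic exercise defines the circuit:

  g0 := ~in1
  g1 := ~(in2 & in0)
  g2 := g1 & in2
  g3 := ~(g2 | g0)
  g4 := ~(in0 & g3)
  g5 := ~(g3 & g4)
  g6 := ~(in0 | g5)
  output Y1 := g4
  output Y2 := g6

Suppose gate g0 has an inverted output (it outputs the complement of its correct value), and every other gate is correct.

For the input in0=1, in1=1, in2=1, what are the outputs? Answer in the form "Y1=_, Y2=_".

Propagate with g0 forced: g0=1 [inverted output], g1=0, g2=0, g3=0, g4=1, g5=1, g6=0.
So the outputs are Y1=1, Y2=0. (Without the fault they would be Y1=0, Y2=0.)

Y1=1, Y2=0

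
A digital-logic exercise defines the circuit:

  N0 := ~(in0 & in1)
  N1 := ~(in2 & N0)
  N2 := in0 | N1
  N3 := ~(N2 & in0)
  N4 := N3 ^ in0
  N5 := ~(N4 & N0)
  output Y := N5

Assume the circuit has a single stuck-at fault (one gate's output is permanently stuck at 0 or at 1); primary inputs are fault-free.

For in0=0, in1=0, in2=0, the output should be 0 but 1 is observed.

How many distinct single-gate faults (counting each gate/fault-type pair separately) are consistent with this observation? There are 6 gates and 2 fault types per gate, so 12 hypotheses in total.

Fault-free: N0=1, N1=1, N2=1, N3=1, N4=1, N5=0 → 0. Observed 1.
  N0 stuck-at-0: output 1 ✓
  N0 stuck-at-1: output 0 ✗
  N1 stuck-at-0: output 0 ✗
  N1 stuck-at-1: output 0 ✗
  N2 stuck-at-0: output 0 ✗
  N2 stuck-at-1: output 0 ✗
  N3 stuck-at-0: output 1 ✓
  N3 stuck-at-1: output 0 ✗
  N4 stuck-at-0: output 1 ✓
  N4 stuck-at-1: output 0 ✗
  N5 stuck-at-0: output 0 ✗
  N5 stuck-at-1: output 1 ✓
Consistent faults: {N0 stuck-at-0, N3 stuck-at-0, N4 stuck-at-0, N5 stuck-at-1} — 4 in all.

4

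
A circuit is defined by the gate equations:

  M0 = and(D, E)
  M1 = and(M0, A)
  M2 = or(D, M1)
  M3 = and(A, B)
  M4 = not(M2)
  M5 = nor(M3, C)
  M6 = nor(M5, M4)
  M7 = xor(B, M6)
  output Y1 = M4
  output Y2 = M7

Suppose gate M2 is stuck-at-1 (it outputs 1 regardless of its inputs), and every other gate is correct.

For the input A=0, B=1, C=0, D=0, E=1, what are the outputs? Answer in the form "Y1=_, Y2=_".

Y1=0, Y2=1

Propagate with M2 forced: M0=0, M1=0, M2=1 [stuck-at-1], M3=0, M4=0, M5=1, M6=0, M7=1.
So the outputs are Y1=0, Y2=1. (Without the fault they would be Y1=1, Y2=1.)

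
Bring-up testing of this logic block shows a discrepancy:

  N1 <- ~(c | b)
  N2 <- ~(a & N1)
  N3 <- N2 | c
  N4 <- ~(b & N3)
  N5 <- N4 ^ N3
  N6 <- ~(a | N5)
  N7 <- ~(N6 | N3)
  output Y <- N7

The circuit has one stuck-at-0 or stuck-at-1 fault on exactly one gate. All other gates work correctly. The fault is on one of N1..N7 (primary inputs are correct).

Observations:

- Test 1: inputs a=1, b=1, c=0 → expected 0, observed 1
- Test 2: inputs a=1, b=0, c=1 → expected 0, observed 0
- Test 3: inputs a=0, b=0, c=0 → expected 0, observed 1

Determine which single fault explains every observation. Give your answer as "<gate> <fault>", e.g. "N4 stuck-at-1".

N2 stuck-at-0

Fault-free values for test 1 (a=1, b=1, c=0): N1=0, N2=1, N3=1, N4=0, N5=1, N6=0, N7=0, giving Y=0. Observed 1.
Test 1: faults giving observed 1 are {N1 stuck-at-1, N2 stuck-at-0, N3 stuck-at-0, N7 stuck-at-1}.
Test 2 (a=1, b=0, c=1): fault-free N1=0, N2=1, N3=1, N4=1, N5=0, N6=0, N7=0 → 0; observed 0. Eliminates N3 stuck-at-0, N7 stuck-at-1.
Test 3 (a=0, b=0, c=0): fault-free N1=1, N2=1, N3=1, N4=1, N5=0, N6=1, N7=0 → 0; observed 1. Eliminates N1 stuck-at-1.
Only N2 stuck-at-0 is consistent with every test.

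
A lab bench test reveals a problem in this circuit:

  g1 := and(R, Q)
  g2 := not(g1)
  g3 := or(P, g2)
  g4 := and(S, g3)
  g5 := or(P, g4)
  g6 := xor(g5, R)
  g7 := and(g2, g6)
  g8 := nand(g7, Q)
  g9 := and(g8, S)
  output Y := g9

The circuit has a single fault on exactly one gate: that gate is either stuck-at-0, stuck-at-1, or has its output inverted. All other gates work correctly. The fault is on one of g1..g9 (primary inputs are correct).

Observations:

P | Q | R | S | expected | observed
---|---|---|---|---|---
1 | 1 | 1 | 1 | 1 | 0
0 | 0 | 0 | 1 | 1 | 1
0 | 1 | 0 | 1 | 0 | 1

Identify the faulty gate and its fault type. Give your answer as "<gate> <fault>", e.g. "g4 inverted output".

g7 inverted output

Fault-free values for test 1 (P=1, Q=1, R=1, S=1): g1=1, g2=0, g3=1, g4=1, g5=1, g6=0, g7=0, g8=1, g9=1, giving Y=1. Observed 0.
Test 1: faults giving observed 0 are {g7 stuck-at-1, g7 inverted output, g8 stuck-at-0, g8 inverted output, g9 stuck-at-0, g9 inverted output}.
Test 2 (P=0, Q=0, R=0, S=1): fault-free g1=0, g2=1, g3=1, g4=1, g5=1, g6=1, g7=1, g8=1, g9=1 → 1; observed 1. Eliminates g8 stuck-at-0, g8 inverted output, g9 stuck-at-0, g9 inverted output.
Test 3 (P=0, Q=1, R=0, S=1): fault-free g1=0, g2=1, g3=1, g4=1, g5=1, g6=1, g7=1, g8=0, g9=0 → 0; observed 1. Eliminates g7 stuck-at-1.
Only g7 inverted output is consistent with every test.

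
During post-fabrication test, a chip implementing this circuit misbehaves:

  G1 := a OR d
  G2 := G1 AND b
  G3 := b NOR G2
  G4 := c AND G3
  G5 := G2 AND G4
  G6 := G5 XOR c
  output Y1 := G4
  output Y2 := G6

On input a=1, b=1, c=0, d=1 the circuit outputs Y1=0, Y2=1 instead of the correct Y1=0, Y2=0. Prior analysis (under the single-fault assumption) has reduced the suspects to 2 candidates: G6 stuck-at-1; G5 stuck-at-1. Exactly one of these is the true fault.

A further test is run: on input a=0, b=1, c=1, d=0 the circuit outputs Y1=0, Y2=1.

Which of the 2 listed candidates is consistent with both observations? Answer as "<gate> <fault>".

G6 stuck-at-1

Evaluate each candidate on input a=0, b=1, c=1, d=0:
  G6 stuck-at-1: G1=0, G2=0, G3=0, G4=0, G5=0, G6=1 [stuck-at-1] → Y1=0, Y2=1 — matches
  G5 stuck-at-1: G1=0, G2=0, G3=0, G4=0, G5=1 [stuck-at-1], G6=0 → Y1=0, Y2=0 — eliminated
Only G6 stuck-at-1 reproduces the observed Y1=0, Y2=1.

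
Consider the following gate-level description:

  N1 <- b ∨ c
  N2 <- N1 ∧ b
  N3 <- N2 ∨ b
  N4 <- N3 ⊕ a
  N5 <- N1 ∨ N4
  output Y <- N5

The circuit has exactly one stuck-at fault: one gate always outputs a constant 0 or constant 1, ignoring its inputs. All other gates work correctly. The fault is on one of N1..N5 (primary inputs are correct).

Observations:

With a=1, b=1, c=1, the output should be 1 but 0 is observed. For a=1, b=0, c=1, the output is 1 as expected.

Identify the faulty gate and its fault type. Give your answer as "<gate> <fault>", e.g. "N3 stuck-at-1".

N1 stuck-at-0

Fault-free values for test 1 (a=1, b=1, c=1): N1=1, N2=1, N3=1, N4=0, N5=1, giving Y=1. Observed 0.
Test 1: faults giving observed 0 are {N1 stuck-at-0, N5 stuck-at-0}.
Test 2 (a=1, b=0, c=1): fault-free N1=1, N2=0, N3=0, N4=1, N5=1 → 1; observed 1. Eliminates N5 stuck-at-0.
Only N1 stuck-at-0 is consistent with every test.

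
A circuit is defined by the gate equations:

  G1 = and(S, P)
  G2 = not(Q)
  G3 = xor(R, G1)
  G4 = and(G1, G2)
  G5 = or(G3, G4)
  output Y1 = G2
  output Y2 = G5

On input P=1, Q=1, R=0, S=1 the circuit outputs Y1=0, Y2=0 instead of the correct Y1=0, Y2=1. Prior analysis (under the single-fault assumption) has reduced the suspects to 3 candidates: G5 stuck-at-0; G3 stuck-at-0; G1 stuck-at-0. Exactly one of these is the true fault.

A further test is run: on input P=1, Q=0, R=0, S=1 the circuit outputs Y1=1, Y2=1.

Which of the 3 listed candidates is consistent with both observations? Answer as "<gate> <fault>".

G3 stuck-at-0

Evaluate each candidate on input P=1, Q=0, R=0, S=1:
  G5 stuck-at-0: G1=1, G2=1, G3=1, G4=1, G5=0 [stuck-at-0] → Y1=1, Y2=0 — eliminated
  G3 stuck-at-0: G1=1, G2=1, G3=0 [stuck-at-0], G4=1, G5=1 → Y1=1, Y2=1 — matches
  G1 stuck-at-0: G1=0 [stuck-at-0], G2=1, G3=0, G4=0, G5=0 → Y1=1, Y2=0 — eliminated
Only G3 stuck-at-0 reproduces the observed Y1=1, Y2=1.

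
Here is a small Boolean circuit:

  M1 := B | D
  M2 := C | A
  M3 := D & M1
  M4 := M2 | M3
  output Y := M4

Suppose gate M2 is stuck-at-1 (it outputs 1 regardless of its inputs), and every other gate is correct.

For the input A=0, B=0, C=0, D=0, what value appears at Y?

1

Propagate with M2 forced: M1=0, M2=1 [stuck-at-1], M3=0, M4=1.
So Y = 1. (Without the fault it would be 0.)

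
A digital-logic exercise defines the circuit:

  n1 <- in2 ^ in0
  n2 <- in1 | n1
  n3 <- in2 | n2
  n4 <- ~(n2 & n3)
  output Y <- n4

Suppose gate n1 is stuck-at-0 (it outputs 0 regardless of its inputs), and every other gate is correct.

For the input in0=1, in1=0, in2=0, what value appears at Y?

1

Propagate with n1 forced: n1=0 [stuck-at-0], n2=0, n3=0, n4=1.
So Y = 1. (Without the fault it would be 0.)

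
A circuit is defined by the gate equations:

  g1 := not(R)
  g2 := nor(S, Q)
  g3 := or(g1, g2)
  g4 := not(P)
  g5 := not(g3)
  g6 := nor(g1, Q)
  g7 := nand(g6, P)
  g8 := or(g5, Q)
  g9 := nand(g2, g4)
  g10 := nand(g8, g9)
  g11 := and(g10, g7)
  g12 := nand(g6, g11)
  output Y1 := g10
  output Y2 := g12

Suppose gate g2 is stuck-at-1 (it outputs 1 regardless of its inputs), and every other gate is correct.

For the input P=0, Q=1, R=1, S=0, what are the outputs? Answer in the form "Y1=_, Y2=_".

Propagate with g2 forced: g1=0, g2=1 [stuck-at-1], g3=1, g4=1, g5=0, g6=0, g7=1, g8=1, g9=0, g10=1, g11=1, g12=1.
So the outputs are Y1=1, Y2=1. (Without the fault they would be Y1=0, Y2=1.)

Y1=1, Y2=1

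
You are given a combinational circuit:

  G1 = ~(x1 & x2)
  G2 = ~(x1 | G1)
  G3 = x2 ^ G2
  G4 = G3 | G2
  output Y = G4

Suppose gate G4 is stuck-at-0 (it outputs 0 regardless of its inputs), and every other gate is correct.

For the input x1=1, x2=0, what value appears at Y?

Propagate with G4 forced: G1=1, G2=0, G3=0, G4=0 [stuck-at-0].
So Y = 0. (Same as the fault-free value — the fault is masked on this input.)

0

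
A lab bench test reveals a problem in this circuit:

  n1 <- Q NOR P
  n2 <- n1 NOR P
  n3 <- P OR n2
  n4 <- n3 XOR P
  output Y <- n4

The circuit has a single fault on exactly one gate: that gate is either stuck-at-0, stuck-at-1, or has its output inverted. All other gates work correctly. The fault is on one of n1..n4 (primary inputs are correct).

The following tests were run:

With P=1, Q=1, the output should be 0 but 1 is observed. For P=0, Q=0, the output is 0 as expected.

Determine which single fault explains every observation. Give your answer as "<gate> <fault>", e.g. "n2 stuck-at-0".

n3 stuck-at-0

Fault-free values for test 1 (P=1, Q=1): n1=0, n2=0, n3=1, n4=0, giving Y=0. Observed 1.
Test 1: faults giving observed 1 are {n3 stuck-at-0, n3 inverted output, n4 stuck-at-1, n4 inverted output}.
Test 2 (P=0, Q=0): fault-free n1=1, n2=0, n3=0, n4=0 → 0; observed 0. Eliminates n3 inverted output, n4 stuck-at-1, n4 inverted output.
Only n3 stuck-at-0 is consistent with every test.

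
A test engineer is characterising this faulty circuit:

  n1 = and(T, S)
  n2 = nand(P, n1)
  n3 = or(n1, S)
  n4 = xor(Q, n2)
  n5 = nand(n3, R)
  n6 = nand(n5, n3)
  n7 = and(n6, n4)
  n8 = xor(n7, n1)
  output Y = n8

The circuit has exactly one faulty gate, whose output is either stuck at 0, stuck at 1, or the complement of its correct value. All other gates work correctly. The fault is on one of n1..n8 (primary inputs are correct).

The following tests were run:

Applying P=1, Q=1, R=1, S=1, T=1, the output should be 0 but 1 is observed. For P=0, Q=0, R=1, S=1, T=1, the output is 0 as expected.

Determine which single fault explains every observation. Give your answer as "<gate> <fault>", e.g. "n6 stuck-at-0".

n2 stuck-at-1

Fault-free values for test 1 (P=1, Q=1, R=1, S=1, T=1): n1=1, n2=0, n3=1, n4=1, n5=0, n6=1, n7=1, n8=0, giving Y=0. Observed 1.
Test 1: faults giving observed 1 are {n2 stuck-at-1, n2 inverted output, n4 stuck-at-0, n4 inverted output, n5 stuck-at-1, n5 inverted output, n6 stuck-at-0, n6 inverted output, n7 stuck-at-0, n7 inverted output, n8 stuck-at-1, n8 inverted output}.
Test 2 (P=0, Q=0, R=1, S=1, T=1): fault-free n1=1, n2=1, n3=1, n4=1, n5=0, n6=1, n7=1, n8=0 → 0; observed 0. Eliminates n2 inverted output, n4 stuck-at-0, n4 inverted output, n5 stuck-at-1, n5 inverted output, n6 stuck-at-0, n6 inverted output, n7 stuck-at-0, n7 inverted output, n8 stuck-at-1, n8 inverted output.
Only n2 stuck-at-1 is consistent with every test.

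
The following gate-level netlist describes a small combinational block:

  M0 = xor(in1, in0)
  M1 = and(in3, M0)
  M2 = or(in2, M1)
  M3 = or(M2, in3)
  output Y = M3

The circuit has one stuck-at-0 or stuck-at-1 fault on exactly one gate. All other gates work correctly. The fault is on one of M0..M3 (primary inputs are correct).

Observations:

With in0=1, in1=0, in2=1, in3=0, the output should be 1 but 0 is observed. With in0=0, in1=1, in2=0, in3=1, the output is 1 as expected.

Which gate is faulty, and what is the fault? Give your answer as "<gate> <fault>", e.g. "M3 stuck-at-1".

Fault-free values for test 1 (in0=1, in1=0, in2=1, in3=0): M0=1, M1=0, M2=1, M3=1, giving Y=1. Observed 0.
Test 1: faults giving observed 0 are {M2 stuck-at-0, M3 stuck-at-0}.
Test 2 (in0=0, in1=1, in2=0, in3=1): fault-free M0=1, M1=1, M2=1, M3=1 → 1; observed 1. Eliminates M3 stuck-at-0.
Only M2 stuck-at-0 is consistent with every test.

M2 stuck-at-0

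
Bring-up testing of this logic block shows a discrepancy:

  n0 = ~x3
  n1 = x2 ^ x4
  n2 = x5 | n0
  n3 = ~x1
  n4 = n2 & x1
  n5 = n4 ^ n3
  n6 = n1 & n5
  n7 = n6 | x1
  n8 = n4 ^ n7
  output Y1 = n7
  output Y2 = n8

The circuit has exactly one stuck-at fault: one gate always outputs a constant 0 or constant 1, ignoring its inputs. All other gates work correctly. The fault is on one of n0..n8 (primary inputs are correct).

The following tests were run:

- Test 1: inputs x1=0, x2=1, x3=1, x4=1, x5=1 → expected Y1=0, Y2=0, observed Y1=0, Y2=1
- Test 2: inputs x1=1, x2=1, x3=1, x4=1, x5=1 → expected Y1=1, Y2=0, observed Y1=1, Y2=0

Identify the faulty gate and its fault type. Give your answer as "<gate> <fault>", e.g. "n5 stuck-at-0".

Fault-free values for test 1 (x1=0, x2=1, x3=1, x4=1, x5=1): n0=0, n1=0, n2=1, n3=1, n4=0, n5=1, n6=0, n7=0, n8=0, giving Y1=0, Y2=0. Observed Y1=0, Y2=1.
Test 1: faults giving observed Y1=0, Y2=1 are {n4 stuck-at-1, n8 stuck-at-1}.
Test 2 (x1=1, x2=1, x3=1, x4=1, x5=1): fault-free n0=0, n1=0, n2=1, n3=0, n4=1, n5=1, n6=0, n7=1, n8=0 → Y1=1, Y2=0; observed Y1=1, Y2=0. Eliminates n8 stuck-at-1.
Only n4 stuck-at-1 is consistent with every test.

n4 stuck-at-1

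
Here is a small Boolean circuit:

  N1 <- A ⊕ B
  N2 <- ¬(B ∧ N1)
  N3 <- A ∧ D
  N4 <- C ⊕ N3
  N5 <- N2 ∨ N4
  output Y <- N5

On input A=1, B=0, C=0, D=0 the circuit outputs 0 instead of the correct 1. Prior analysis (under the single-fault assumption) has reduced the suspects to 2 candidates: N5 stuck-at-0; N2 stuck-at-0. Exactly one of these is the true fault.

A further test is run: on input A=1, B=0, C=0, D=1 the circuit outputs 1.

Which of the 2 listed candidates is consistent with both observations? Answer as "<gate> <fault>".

N2 stuck-at-0

Evaluate each candidate on input A=1, B=0, C=0, D=1:
  N5 stuck-at-0: N1=1, N2=1, N3=1, N4=1, N5=0 [stuck-at-0] → 0 — eliminated
  N2 stuck-at-0: N1=1, N2=0 [stuck-at-0], N3=1, N4=1, N5=1 → 1 — matches
Only N2 stuck-at-0 reproduces the observed 1.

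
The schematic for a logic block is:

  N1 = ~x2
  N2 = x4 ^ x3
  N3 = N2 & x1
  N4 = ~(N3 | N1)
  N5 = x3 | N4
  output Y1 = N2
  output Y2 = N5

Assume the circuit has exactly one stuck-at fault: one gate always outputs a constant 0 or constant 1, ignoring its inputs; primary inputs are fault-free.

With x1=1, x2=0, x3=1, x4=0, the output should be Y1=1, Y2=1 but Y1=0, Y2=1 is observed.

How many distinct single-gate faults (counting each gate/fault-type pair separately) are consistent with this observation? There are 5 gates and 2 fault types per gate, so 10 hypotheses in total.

1

Fault-free: N1=1, N2=1, N3=1, N4=0, N5=1 → Y1=1, Y2=1. Observed Y1=0, Y2=1.
  N1 stuck-at-0: output Y1=1, Y2=1 ✗
  N1 stuck-at-1: output Y1=1, Y2=1 ✗
  N2 stuck-at-0: output Y1=0, Y2=1 ✓
  N2 stuck-at-1: output Y1=1, Y2=1 ✗
  N3 stuck-at-0: output Y1=1, Y2=1 ✗
  N3 stuck-at-1: output Y1=1, Y2=1 ✗
  N4 stuck-at-0: output Y1=1, Y2=1 ✗
  N4 stuck-at-1: output Y1=1, Y2=1 ✗
  N5 stuck-at-0: output Y1=1, Y2=0 ✗
  N5 stuck-at-1: output Y1=1, Y2=1 ✗
Consistent faults: {N2 stuck-at-0} — 1 in all.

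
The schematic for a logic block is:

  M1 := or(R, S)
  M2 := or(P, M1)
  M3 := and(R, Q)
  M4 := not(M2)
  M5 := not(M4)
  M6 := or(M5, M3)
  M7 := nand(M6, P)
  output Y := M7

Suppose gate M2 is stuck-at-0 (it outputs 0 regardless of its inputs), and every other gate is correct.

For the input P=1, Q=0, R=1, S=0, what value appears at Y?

Propagate with M2 forced: M1=1, M2=0 [stuck-at-0], M3=0, M4=1, M5=0, M6=0, M7=1.
So Y = 1. (Without the fault it would be 0.)

1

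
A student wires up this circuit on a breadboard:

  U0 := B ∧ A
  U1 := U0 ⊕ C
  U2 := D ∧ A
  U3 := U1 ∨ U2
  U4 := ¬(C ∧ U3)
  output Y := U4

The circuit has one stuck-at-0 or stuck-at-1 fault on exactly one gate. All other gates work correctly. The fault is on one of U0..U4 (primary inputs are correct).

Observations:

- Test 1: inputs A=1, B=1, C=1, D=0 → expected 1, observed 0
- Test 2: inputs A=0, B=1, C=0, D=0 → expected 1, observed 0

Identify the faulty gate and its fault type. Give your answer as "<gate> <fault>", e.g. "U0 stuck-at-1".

U4 stuck-at-0

Fault-free values for test 1 (A=1, B=1, C=1, D=0): U0=1, U1=0, U2=0, U3=0, U4=1, giving Y=1. Observed 0.
Test 1: faults giving observed 0 are {U0 stuck-at-0, U1 stuck-at-1, U2 stuck-at-1, U3 stuck-at-1, U4 stuck-at-0}.
Test 2 (A=0, B=1, C=0, D=0): fault-free U0=0, U1=0, U2=0, U3=0, U4=1 → 1; observed 0. Eliminates U0 stuck-at-0, U1 stuck-at-1, U2 stuck-at-1, U3 stuck-at-1.
Only U4 stuck-at-0 is consistent with every test.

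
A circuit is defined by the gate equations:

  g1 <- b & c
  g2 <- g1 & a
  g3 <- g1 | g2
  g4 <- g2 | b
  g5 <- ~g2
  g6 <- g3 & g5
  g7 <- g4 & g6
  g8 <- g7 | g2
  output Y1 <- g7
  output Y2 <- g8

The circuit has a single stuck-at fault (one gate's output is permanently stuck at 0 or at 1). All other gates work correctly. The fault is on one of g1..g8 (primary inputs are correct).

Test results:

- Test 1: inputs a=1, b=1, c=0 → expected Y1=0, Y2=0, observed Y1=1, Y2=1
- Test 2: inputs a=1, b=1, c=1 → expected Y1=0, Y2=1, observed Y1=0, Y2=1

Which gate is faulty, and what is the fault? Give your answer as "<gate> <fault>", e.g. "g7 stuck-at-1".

Fault-free values for test 1 (a=1, b=1, c=0): g1=0, g2=0, g3=0, g4=1, g5=1, g6=0, g7=0, g8=0, giving Y1=0, Y2=0. Observed Y1=1, Y2=1.
Test 1: faults giving observed Y1=1, Y2=1 are {g3 stuck-at-1, g6 stuck-at-1, g7 stuck-at-1}.
Test 2 (a=1, b=1, c=1): fault-free g1=1, g2=1, g3=1, g4=1, g5=0, g6=0, g7=0, g8=1 → Y1=0, Y2=1; observed Y1=0, Y2=1. Eliminates g6 stuck-at-1, g7 stuck-at-1.
Only g3 stuck-at-1 is consistent with every test.

g3 stuck-at-1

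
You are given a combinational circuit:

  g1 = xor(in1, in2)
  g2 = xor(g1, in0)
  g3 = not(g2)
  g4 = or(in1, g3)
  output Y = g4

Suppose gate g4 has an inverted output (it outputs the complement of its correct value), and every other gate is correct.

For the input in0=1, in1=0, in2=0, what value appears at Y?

Propagate with g4 forced: g1=0, g2=1, g3=0, g4=1 [inverted output].
So Y = 1. (Without the fault it would be 0.)

1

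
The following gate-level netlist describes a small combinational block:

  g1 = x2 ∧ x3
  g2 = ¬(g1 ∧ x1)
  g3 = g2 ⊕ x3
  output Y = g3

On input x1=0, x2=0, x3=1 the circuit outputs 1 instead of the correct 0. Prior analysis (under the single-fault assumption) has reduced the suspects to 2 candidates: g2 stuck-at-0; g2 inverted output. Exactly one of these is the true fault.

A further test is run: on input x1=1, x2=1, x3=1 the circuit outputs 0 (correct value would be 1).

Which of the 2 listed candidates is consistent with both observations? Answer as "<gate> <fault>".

Evaluate each candidate on input x1=1, x2=1, x3=1:
  g2 stuck-at-0: g1=1, g2=0 [stuck-at-0], g3=1 → 1 — eliminated
  g2 inverted output: g1=1, g2=1 [inverted output], g3=0 → 0 — matches
Only g2 inverted output reproduces the observed 0.

g2 inverted output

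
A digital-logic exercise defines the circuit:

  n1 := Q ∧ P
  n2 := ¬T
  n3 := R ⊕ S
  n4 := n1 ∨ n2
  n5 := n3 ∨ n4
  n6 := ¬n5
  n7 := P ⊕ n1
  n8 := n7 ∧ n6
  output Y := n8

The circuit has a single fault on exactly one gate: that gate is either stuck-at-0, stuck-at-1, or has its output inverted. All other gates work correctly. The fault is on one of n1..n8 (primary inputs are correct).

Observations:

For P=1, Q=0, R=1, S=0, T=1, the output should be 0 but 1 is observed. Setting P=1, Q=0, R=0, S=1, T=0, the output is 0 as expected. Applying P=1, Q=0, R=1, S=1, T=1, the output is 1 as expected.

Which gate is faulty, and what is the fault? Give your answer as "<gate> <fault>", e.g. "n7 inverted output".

n3 stuck-at-0

Fault-free values for test 1 (P=1, Q=0, R=1, S=0, T=1): n1=0, n2=0, n3=1, n4=0, n5=1, n6=0, n7=1, n8=0, giving Y=0. Observed 1.
Test 1: faults giving observed 1 are {n3 stuck-at-0, n3 inverted output, n5 stuck-at-0, n5 inverted output, n6 stuck-at-1, n6 inverted output, n8 stuck-at-1, n8 inverted output}.
Test 2 (P=1, Q=0, R=0, S=1, T=0): fault-free n1=0, n2=1, n3=1, n4=1, n5=1, n6=0, n7=1, n8=0 → 0; observed 0. Eliminates n5 stuck-at-0, n5 inverted output, n6 stuck-at-1, n6 inverted output, n8 stuck-at-1, n8 inverted output.
Test 3 (P=1, Q=0, R=1, S=1, T=1): fault-free n1=0, n2=0, n3=0, n4=0, n5=0, n6=1, n7=1, n8=1 → 1; observed 1. Eliminates n3 inverted output.
Only n3 stuck-at-0 is consistent with every test.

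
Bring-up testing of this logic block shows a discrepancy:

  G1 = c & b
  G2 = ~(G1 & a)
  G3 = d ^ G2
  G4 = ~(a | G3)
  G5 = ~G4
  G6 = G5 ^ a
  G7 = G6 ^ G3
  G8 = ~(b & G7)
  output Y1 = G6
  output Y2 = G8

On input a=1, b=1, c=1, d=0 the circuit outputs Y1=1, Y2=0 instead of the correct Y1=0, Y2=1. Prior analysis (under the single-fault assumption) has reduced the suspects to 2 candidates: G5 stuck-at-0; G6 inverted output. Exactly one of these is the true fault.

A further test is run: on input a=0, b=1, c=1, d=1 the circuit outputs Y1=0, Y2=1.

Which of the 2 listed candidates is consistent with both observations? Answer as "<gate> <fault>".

Evaluate each candidate on input a=0, b=1, c=1, d=1:
  G5 stuck-at-0: G1=1, G2=1, G3=0, G4=1, G5=0 [stuck-at-0], G6=0, G7=0, G8=1 → Y1=0, Y2=1 — matches
  G6 inverted output: G1=1, G2=1, G3=0, G4=1, G5=0, G6=1 [inverted output], G7=1, G8=0 → Y1=1, Y2=0 — eliminated
Only G5 stuck-at-0 reproduces the observed Y1=0, Y2=1.

G5 stuck-at-0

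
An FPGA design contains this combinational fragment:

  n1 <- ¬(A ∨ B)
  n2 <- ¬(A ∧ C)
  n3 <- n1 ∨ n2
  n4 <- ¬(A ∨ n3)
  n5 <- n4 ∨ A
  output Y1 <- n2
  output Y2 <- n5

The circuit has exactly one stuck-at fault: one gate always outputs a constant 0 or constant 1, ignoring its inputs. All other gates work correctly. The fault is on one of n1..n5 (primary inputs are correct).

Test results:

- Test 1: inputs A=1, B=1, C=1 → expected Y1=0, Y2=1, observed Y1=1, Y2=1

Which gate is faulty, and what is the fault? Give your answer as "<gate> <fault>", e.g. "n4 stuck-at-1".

n2 stuck-at-1

Fault-free values for test 1 (A=1, B=1, C=1): n1=0, n2=0, n3=0, n4=0, n5=1, giving Y1=0, Y2=1. Observed Y1=1, Y2=1.
Test 1: faults giving observed Y1=1, Y2=1 are {n2 stuck-at-1}.
Only n2 stuck-at-1 is consistent with every test.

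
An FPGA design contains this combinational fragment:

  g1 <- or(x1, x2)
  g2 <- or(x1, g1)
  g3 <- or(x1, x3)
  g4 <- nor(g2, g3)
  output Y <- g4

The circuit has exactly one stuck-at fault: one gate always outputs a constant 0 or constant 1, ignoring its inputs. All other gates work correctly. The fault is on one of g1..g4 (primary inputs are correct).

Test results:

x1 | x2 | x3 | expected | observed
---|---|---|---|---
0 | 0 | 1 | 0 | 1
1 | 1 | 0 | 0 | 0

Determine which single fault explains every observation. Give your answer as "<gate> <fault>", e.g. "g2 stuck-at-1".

g3 stuck-at-0

Fault-free values for test 1 (x1=0, x2=0, x3=1): g1=0, g2=0, g3=1, g4=0, giving Y=0. Observed 1.
Test 1: faults giving observed 1 are {g3 stuck-at-0, g4 stuck-at-1}.
Test 2 (x1=1, x2=1, x3=0): fault-free g1=1, g2=1, g3=1, g4=0 → 0; observed 0. Eliminates g4 stuck-at-1.
Only g3 stuck-at-0 is consistent with every test.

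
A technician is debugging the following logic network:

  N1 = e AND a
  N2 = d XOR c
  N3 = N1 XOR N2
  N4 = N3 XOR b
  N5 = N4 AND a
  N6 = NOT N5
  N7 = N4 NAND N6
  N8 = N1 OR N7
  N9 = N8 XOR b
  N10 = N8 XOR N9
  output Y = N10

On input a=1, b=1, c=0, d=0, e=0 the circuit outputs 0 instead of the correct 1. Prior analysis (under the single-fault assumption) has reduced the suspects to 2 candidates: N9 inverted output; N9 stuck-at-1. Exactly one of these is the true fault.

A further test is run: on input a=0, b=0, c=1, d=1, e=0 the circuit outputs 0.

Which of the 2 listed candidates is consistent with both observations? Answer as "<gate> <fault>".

N9 stuck-at-1

Evaluate each candidate on input a=0, b=0, c=1, d=1, e=0:
  N9 inverted output: N1=0, N2=0, N3=0, N4=0, N5=0, N6=1, N7=1, N8=1, N9=0 [inverted output], N10=1 → 1 — eliminated
  N9 stuck-at-1: N1=0, N2=0, N3=0, N4=0, N5=0, N6=1, N7=1, N8=1, N9=1 [stuck-at-1], N10=0 → 0 — matches
Only N9 stuck-at-1 reproduces the observed 0.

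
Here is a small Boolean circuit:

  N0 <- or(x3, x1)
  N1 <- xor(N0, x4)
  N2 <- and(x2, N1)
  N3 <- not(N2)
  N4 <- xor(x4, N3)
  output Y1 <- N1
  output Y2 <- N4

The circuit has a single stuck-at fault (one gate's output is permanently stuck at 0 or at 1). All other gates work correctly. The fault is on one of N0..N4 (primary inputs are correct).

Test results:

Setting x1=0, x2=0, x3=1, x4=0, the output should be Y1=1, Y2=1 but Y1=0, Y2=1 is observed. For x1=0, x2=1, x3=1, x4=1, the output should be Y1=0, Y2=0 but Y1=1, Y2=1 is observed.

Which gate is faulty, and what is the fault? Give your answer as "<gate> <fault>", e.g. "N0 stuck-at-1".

Fault-free values for test 1 (x1=0, x2=0, x3=1, x4=0): N0=1, N1=1, N2=0, N3=1, N4=1, giving Y1=1, Y2=1. Observed Y1=0, Y2=1.
Test 1: faults giving observed Y1=0, Y2=1 are {N0 stuck-at-0, N1 stuck-at-0}.
Test 2 (x1=0, x2=1, x3=1, x4=1): fault-free N0=1, N1=0, N2=0, N3=1, N4=0 → Y1=0, Y2=0; observed Y1=1, Y2=1. Eliminates N1 stuck-at-0.
Only N0 stuck-at-0 is consistent with every test.

N0 stuck-at-0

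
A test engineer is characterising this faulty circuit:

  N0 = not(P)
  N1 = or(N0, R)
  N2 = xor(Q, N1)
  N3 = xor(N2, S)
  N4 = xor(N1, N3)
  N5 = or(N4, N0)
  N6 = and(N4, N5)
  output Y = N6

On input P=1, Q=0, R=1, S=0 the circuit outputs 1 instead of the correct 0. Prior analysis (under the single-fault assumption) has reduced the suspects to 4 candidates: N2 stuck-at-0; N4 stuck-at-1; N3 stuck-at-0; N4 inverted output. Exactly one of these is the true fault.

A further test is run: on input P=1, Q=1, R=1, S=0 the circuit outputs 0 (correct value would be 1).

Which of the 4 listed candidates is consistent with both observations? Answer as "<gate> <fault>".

N4 inverted output

Evaluate each candidate on input P=1, Q=1, R=1, S=0:
  N2 stuck-at-0: N0=0, N1=1, N2=0 [stuck-at-0], N3=0, N4=1, N5=1, N6=1 → 1 — eliminated
  N4 stuck-at-1: N0=0, N1=1, N2=0, N3=0, N4=1 [stuck-at-1], N5=1, N6=1 → 1 — eliminated
  N3 stuck-at-0: N0=0, N1=1, N2=0, N3=0 [stuck-at-0], N4=1, N5=1, N6=1 → 1 — eliminated
  N4 inverted output: N0=0, N1=1, N2=0, N3=0, N4=0 [inverted output], N5=0, N6=0 → 0 — matches
Only N4 inverted output reproduces the observed 0.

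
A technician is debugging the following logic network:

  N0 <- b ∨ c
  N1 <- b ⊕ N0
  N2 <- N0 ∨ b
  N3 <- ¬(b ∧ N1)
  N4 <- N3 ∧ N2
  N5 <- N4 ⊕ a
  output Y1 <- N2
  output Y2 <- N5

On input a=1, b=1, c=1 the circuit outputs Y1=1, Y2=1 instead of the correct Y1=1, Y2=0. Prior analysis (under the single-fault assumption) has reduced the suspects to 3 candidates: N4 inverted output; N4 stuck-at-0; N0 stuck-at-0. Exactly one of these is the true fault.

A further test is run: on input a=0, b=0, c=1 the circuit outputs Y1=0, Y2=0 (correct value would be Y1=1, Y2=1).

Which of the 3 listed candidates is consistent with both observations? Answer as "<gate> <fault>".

Evaluate each candidate on input a=0, b=0, c=1:
  N4 inverted output: N0=1, N1=1, N2=1, N3=1, N4=0 [inverted output], N5=0 → Y1=1, Y2=0 — eliminated
  N4 stuck-at-0: N0=1, N1=1, N2=1, N3=1, N4=0 [stuck-at-0], N5=0 → Y1=1, Y2=0 — eliminated
  N0 stuck-at-0: N0=0 [stuck-at-0], N1=0, N2=0, N3=1, N4=0, N5=0 → Y1=0, Y2=0 — matches
Only N0 stuck-at-0 reproduces the observed Y1=0, Y2=0.

N0 stuck-at-0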